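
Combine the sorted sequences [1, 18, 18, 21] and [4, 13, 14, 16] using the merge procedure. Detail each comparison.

Merging process:

Compare 1 vs 4: take 1 from left. Merged: [1]
Compare 18 vs 4: take 4 from right. Merged: [1, 4]
Compare 18 vs 13: take 13 from right. Merged: [1, 4, 13]
Compare 18 vs 14: take 14 from right. Merged: [1, 4, 13, 14]
Compare 18 vs 16: take 16 from right. Merged: [1, 4, 13, 14, 16]
Append remaining from left: [18, 18, 21]. Merged: [1, 4, 13, 14, 16, 18, 18, 21]

Final merged array: [1, 4, 13, 14, 16, 18, 18, 21]
Total comparisons: 5

The merged array is [1, 4, 13, 14, 16, 18, 18, 21], requiring 5 comparisons. The merge step runs in O(n) time where n is the total number of elements.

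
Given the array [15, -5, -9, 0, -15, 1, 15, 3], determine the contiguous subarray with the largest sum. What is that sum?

Using Kadane's algorithm on [15, -5, -9, 0, -15, 1, 15, 3]:

Scanning through the array:
Position 1 (value -5): max_ending_here = 10, max_so_far = 15
Position 2 (value -9): max_ending_here = 1, max_so_far = 15
Position 3 (value 0): max_ending_here = 1, max_so_far = 15
Position 4 (value -15): max_ending_here = -14, max_so_far = 15
Position 5 (value 1): max_ending_here = 1, max_so_far = 15
Position 6 (value 15): max_ending_here = 16, max_so_far = 16
Position 7 (value 3): max_ending_here = 19, max_so_far = 19

Maximum subarray: [1, 15, 3]
Maximum sum: 19

The maximum subarray is [1, 15, 3] with sum 19. This subarray runs from index 5 to index 7.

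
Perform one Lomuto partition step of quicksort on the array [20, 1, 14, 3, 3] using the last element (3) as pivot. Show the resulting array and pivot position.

Lomuto partition with pivot = 3:

Initial array: [20, 1, 14, 3, 3]

arr[0]=20 > 3: no swap
arr[1]=1 <= 3: swap with position 0, array becomes [1, 20, 14, 3, 3]
arr[2]=14 > 3: no swap
arr[3]=3 <= 3: swap with position 1, array becomes [1, 3, 14, 20, 3]

Place pivot at position 2: [1, 3, 3, 20, 14]
Pivot position: 2

After partitioning with pivot 3, the array becomes [1, 3, 3, 20, 14]. The pivot is placed at index 2. All elements to the left of the pivot are <= 3, and all elements to the right are > 3.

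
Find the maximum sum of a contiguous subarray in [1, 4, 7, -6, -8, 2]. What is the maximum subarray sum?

Using Kadane's algorithm on [1, 4, 7, -6, -8, 2]:

Scanning through the array:
Position 1 (value 4): max_ending_here = 5, max_so_far = 5
Position 2 (value 7): max_ending_here = 12, max_so_far = 12
Position 3 (value -6): max_ending_here = 6, max_so_far = 12
Position 4 (value -8): max_ending_here = -2, max_so_far = 12
Position 5 (value 2): max_ending_here = 2, max_so_far = 12

Maximum subarray: [1, 4, 7]
Maximum sum: 12

The maximum subarray is [1, 4, 7] with sum 12. This subarray runs from index 0 to index 2.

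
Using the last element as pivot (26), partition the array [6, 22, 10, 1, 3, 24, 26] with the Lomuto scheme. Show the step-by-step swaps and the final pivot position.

Lomuto partition with pivot = 26:

Initial array: [6, 22, 10, 1, 3, 24, 26]

arr[0]=6 <= 26: swap with position 0, array becomes [6, 22, 10, 1, 3, 24, 26]
arr[1]=22 <= 26: swap with position 1, array becomes [6, 22, 10, 1, 3, 24, 26]
arr[2]=10 <= 26: swap with position 2, array becomes [6, 22, 10, 1, 3, 24, 26]
arr[3]=1 <= 26: swap with position 3, array becomes [6, 22, 10, 1, 3, 24, 26]
arr[4]=3 <= 26: swap with position 4, array becomes [6, 22, 10, 1, 3, 24, 26]
arr[5]=24 <= 26: swap with position 5, array becomes [6, 22, 10, 1, 3, 24, 26]

Place pivot at position 6: [6, 22, 10, 1, 3, 24, 26]
Pivot position: 6

After partitioning with pivot 26, the array becomes [6, 22, 10, 1, 3, 24, 26]. The pivot is placed at index 6. All elements to the left of the pivot are <= 26, and all elements to the right are > 26.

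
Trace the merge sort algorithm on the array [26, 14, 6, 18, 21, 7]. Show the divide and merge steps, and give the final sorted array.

Merge sort trace:

Split: [26, 14, 6, 18, 21, 7] -> [26, 14, 6] and [18, 21, 7]
  Split: [26, 14, 6] -> [26] and [14, 6]
    Split: [14, 6] -> [14] and [6]
    Merge: [14] + [6] -> [6, 14]
  Merge: [26] + [6, 14] -> [6, 14, 26]
  Split: [18, 21, 7] -> [18] and [21, 7]
    Split: [21, 7] -> [21] and [7]
    Merge: [21] + [7] -> [7, 21]
  Merge: [18] + [7, 21] -> [7, 18, 21]
Merge: [6, 14, 26] + [7, 18, 21] -> [6, 7, 14, 18, 21, 26]

Final sorted array: [6, 7, 14, 18, 21, 26]

The merge sort proceeds by recursively splitting the array and merging sorted halves.
After all merges, the sorted array is [6, 7, 14, 18, 21, 26].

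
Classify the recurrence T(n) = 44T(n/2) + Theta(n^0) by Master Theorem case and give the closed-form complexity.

Master Theorem for T(n) = 44T(n/2) + O(n^0):

a = 44, b = 2, c = 0
log_b(a) = log_2(44) = 5.4594

Case 1: c = 0 < log_2(44) = 5.4594
T(n) = O(n^(log_2 44))

For T(n) = 44T(n/2) + O(n^0): log_2(44) = 5.4594. This is Case 1 of the Master Theorem (c < log_b(a), work dominated by leaves), giving O(n^(log_2 44)).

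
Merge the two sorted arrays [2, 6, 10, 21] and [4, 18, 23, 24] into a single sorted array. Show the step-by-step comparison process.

Merging process:

Compare 2 vs 4: take 2 from left. Merged: [2]
Compare 6 vs 4: take 4 from right. Merged: [2, 4]
Compare 6 vs 18: take 6 from left. Merged: [2, 4, 6]
Compare 10 vs 18: take 10 from left. Merged: [2, 4, 6, 10]
Compare 21 vs 18: take 18 from right. Merged: [2, 4, 6, 10, 18]
Compare 21 vs 23: take 21 from left. Merged: [2, 4, 6, 10, 18, 21]
Append remaining from right: [23, 24]. Merged: [2, 4, 6, 10, 18, 21, 23, 24]

Final merged array: [2, 4, 6, 10, 18, 21, 23, 24]
Total comparisons: 6

The merged array is [2, 4, 6, 10, 18, 21, 23, 24], requiring 6 comparisons. The merge step runs in O(n) time where n is the total number of elements.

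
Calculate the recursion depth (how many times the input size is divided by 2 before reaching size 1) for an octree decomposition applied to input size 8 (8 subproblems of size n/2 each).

For divide and conquer with division factor 2:

Problem sizes at each level:
Level 0: 8
Level 1: 4
Level 2: 2
Level 3: 1

The root is level 0 and the size-1 base case is level 3 (the tree spans levels 0 through 3, i.e. 4 levels counting the root), so the depth is the number of divisions: log_2(8) = 3

The recursion tree depth is log_2(8) = 3. At each level, the problem size is divided by 2, so it takes 3 divisions to reduce to a base case of size 1. The algorithm makes 8 recursive calls at each level.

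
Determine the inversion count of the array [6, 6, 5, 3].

Finding inversions in [6, 6, 5, 3]:

(0, 2): arr[0]=6 > arr[2]=5
(0, 3): arr[0]=6 > arr[3]=3
(1, 2): arr[1]=6 > arr[2]=5
(1, 3): arr[1]=6 > arr[3]=3
(2, 3): arr[2]=5 > arr[3]=3

Total inversions: 5

The array has 5 inversion(s): (0,2), (0,3), (1,2), (1,3), (2,3). Each pair (i,j) satisfies i < j and arr[i] > arr[j].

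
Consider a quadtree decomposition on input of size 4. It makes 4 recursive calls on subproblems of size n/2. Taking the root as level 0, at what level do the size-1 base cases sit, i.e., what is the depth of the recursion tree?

For divide and conquer with division factor 2:

Problem sizes at each level:
Level 0: 4
Level 1: 2
Level 2: 1

The root is level 0 and the size-1 base case is level 2 (the tree spans levels 0 through 2, i.e. 3 levels counting the root), so the depth is the number of divisions: log_2(4) = 2

The recursion tree depth is log_2(4) = 2. At each level, the problem size is divided by 2, so it takes 2 divisions to reduce to a base case of size 1. The algorithm makes 4 recursive calls at each level.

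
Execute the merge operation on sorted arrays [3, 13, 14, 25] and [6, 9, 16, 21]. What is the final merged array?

Merging process:

Compare 3 vs 6: take 3 from left. Merged: [3]
Compare 13 vs 6: take 6 from right. Merged: [3, 6]
Compare 13 vs 9: take 9 from right. Merged: [3, 6, 9]
Compare 13 vs 16: take 13 from left. Merged: [3, 6, 9, 13]
Compare 14 vs 16: take 14 from left. Merged: [3, 6, 9, 13, 14]
Compare 25 vs 16: take 16 from right. Merged: [3, 6, 9, 13, 14, 16]
Compare 25 vs 21: take 21 from right. Merged: [3, 6, 9, 13, 14, 16, 21]
Append remaining from left: [25]. Merged: [3, 6, 9, 13, 14, 16, 21, 25]

Final merged array: [3, 6, 9, 13, 14, 16, 21, 25]
Total comparisons: 7

The merged array is [3, 6, 9, 13, 14, 16, 21, 25], requiring 7 comparisons. The merge step runs in O(n) time where n is the total number of elements.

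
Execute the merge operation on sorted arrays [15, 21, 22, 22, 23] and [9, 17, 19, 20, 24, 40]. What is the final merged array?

Merging process:

Compare 15 vs 9: take 9 from right. Merged: [9]
Compare 15 vs 17: take 15 from left. Merged: [9, 15]
Compare 21 vs 17: take 17 from right. Merged: [9, 15, 17]
Compare 21 vs 19: take 19 from right. Merged: [9, 15, 17, 19]
Compare 21 vs 20: take 20 from right. Merged: [9, 15, 17, 19, 20]
Compare 21 vs 24: take 21 from left. Merged: [9, 15, 17, 19, 20, 21]
Compare 22 vs 24: take 22 from left. Merged: [9, 15, 17, 19, 20, 21, 22]
Compare 22 vs 24: take 22 from left. Merged: [9, 15, 17, 19, 20, 21, 22, 22]
Compare 23 vs 24: take 23 from left. Merged: [9, 15, 17, 19, 20, 21, 22, 22, 23]
Append remaining from right: [24, 40]. Merged: [9, 15, 17, 19, 20, 21, 22, 22, 23, 24, 40]

Final merged array: [9, 15, 17, 19, 20, 21, 22, 22, 23, 24, 40]
Total comparisons: 9

The merged array is [9, 15, 17, 19, 20, 21, 22, 22, 23, 24, 40], requiring 9 comparisons. The merge step runs in O(n) time where n is the total number of elements.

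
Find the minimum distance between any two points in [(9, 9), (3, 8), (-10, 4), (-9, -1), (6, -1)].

Computing all pairwise distances among 5 points:

d((9, 9), (3, 8)) = 6.0828
d((9, 9), (-10, 4)) = 19.6469
d((9, 9), (-9, -1)) = 20.5913
d((9, 9), (6, -1)) = 10.4403
d((3, 8), (-10, 4)) = 13.6015
d((3, 8), (-9, -1)) = 15.0
d((3, 8), (6, -1)) = 9.4868
d((-10, 4), (-9, -1)) = 5.099 <-- minimum
d((-10, 4), (6, -1)) = 16.7631
d((-9, -1), (6, -1)) = 15.0

Closest pair: (-10, 4) and (-9, -1) with distance 5.099

The closest pair is (-10, 4) and (-9, -1) with Euclidean distance 5.099. For 5 points, brute-force pairwise comparison is shown above. For large n, the divide-and-conquer algorithm (sort by x, recurse on halves, check the dividing strip) achieves O(n log n).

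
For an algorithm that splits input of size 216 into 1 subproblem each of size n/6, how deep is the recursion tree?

For divide and conquer with division factor 6:

Problem sizes at each level:
Level 0: 216
Level 1: 36
Level 2: 6
Level 3: 1

The root is level 0 and the size-1 base case is level 3 (the tree spans levels 0 through 3, i.e. 4 levels counting the root), so the depth is the number of divisions: log_6(216) = 3

The recursion tree depth is log_6(216) = 3. At each level, the problem size is divided by 6, so it takes 3 divisions to reduce to a base case of size 1. The algorithm makes 1 recursive call at each level.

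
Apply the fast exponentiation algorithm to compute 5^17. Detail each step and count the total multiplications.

Computing 5^17 by squaring (build up from 5^1; each line after the first costs one multiplication):

5^1 = 5
5^2 = (5^1)^2 = 5^2 = 25
5^4 = (5^2)^2 = 25^2 = 625
5^8 = (5^4)^2 = 625^2 = 390625
5^16 = (5^8)^2 = 390625^2 = 152587890625
5^17 = 5 * 5^16 = 5 * 152587890625 = 762939453125

Result: 762939453125
Multiplications needed: 5 (5 lines after 5^1)

5^17 = 762939453125. Using exponentiation by squaring, this requires 5 multiplications. The key idea: if the exponent is even, square the half-power; if odd, multiply by the base once.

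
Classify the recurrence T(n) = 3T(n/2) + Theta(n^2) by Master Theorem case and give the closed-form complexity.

Master Theorem for T(n) = 3T(n/2) + O(n^2):

a = 3, b = 2, c = 2
log_b(a) = log_2(3) = 1.5850

Case 3: c = 2 > log_2(3) = 1.5850
T(n) = O(n^2) = O(n^2)

For T(n) = 3T(n/2) + O(n^2): log_2(3) = 1.5850. This is Case 3 of the Master Theorem (c > log_b(a), work dominated by root), giving O(n^2).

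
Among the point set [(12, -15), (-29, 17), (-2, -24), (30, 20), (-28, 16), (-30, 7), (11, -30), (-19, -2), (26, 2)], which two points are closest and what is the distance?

Computing all pairwise distances among 9 points:

d((12, -15), (-29, 17)) = 52.0096
d((12, -15), (-2, -24)) = 16.6433
d((12, -15), (30, 20)) = 39.3573
d((12, -15), (-28, 16)) = 50.6063
d((12, -15), (-30, 7)) = 47.4131
d((12, -15), (11, -30)) = 15.0333
d((12, -15), (-19, -2)) = 33.6155
d((12, -15), (26, 2)) = 22.0227
d((-29, 17), (-2, -24)) = 49.0918
d((-29, 17), (30, 20)) = 59.0762
d((-29, 17), (-28, 16)) = 1.4142 <-- minimum
d((-29, 17), (-30, 7)) = 10.0499
d((-29, 17), (11, -30)) = 61.7171
d((-29, 17), (-19, -2)) = 21.4709
d((-29, 17), (26, 2)) = 57.0088
d((-2, -24), (30, 20)) = 54.4059
d((-2, -24), (-28, 16)) = 47.7074
d((-2, -24), (-30, 7)) = 41.7732
d((-2, -24), (11, -30)) = 14.3178
d((-2, -24), (-19, -2)) = 27.8029
d((-2, -24), (26, 2)) = 38.2099
d((30, 20), (-28, 16)) = 58.1378
d((30, 20), (-30, 7)) = 61.3922
d((30, 20), (11, -30)) = 53.4883
d((30, 20), (-19, -2)) = 53.7122
d((30, 20), (26, 2)) = 18.4391
d((-28, 16), (-30, 7)) = 9.2195
d((-28, 16), (11, -30)) = 60.3075
d((-28, 16), (-19, -2)) = 20.1246
d((-28, 16), (26, 2)) = 55.7853
d((-30, 7), (11, -30)) = 55.2268
d((-30, 7), (-19, -2)) = 14.2127
d((-30, 7), (26, 2)) = 56.2228
d((11, -30), (-19, -2)) = 41.0366
d((11, -30), (26, 2)) = 35.3412
d((-19, -2), (26, 2)) = 45.1774

Closest pair: (-29, 17) and (-28, 16) with distance 1.4142

The closest pair is (-29, 17) and (-28, 16) with Euclidean distance 1.4142. For 9 points, brute-force pairwise comparison is shown above. For large n, the divide-and-conquer algorithm (sort by x, recurse on halves, check the dividing strip) achieves O(n log n).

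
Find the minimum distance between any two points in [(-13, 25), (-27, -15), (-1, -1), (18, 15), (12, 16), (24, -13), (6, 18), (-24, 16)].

Computing all pairwise distances among 8 points:

d((-13, 25), (-27, -15)) = 42.3792
d((-13, 25), (-1, -1)) = 28.6356
d((-13, 25), (18, 15)) = 32.573
d((-13, 25), (12, 16)) = 26.5707
d((-13, 25), (24, -13)) = 53.0377
d((-13, 25), (6, 18)) = 20.2485
d((-13, 25), (-24, 16)) = 14.2127
d((-27, -15), (-1, -1)) = 29.5296
d((-27, -15), (18, 15)) = 54.0833
d((-27, -15), (12, 16)) = 49.8197
d((-27, -15), (24, -13)) = 51.0392
d((-27, -15), (6, 18)) = 46.669
d((-27, -15), (-24, 16)) = 31.1448
d((-1, -1), (18, 15)) = 24.8395
d((-1, -1), (12, 16)) = 21.4009
d((-1, -1), (24, -13)) = 27.7308
d((-1, -1), (6, 18)) = 20.2485
d((-1, -1), (-24, 16)) = 28.6007
d((18, 15), (12, 16)) = 6.0828 <-- minimum
d((18, 15), (24, -13)) = 28.6356
d((18, 15), (6, 18)) = 12.3693
d((18, 15), (-24, 16)) = 42.0119
d((12, 16), (24, -13)) = 31.3847
d((12, 16), (6, 18)) = 6.3246
d((12, 16), (-24, 16)) = 36.0
d((24, -13), (6, 18)) = 35.8469
d((24, -13), (-24, 16)) = 56.0803
d((6, 18), (-24, 16)) = 30.0666

Closest pair: (18, 15) and (12, 16) with distance 6.0828

The closest pair is (18, 15) and (12, 16) with Euclidean distance 6.0828. For 8 points, brute-force pairwise comparison is shown above. For large n, the divide-and-conquer algorithm (sort by x, recurse on halves, check the dividing strip) achieves O(n log n).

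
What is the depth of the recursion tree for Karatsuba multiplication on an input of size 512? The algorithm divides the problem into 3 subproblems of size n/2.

For divide and conquer with division factor 2:

Problem sizes at each level:
Level 0: 512
Level 1: 256
Level 2: 128
Level 3: 64
Level 4: 32
Level 5: 16
Level 6: 8
Level 7: 4
Level 8: 2
Level 9: 1

The root is level 0 and the size-1 base case is level 9 (the tree spans levels 0 through 9, i.e. 10 levels counting the root), so the depth is the number of divisions: log_2(512) = 9

The recursion tree depth is log_2(512) = 9. At each level, the problem size is divided by 2, so it takes 9 divisions to reduce to a base case of size 1. The algorithm makes 3 recursive calls at each level.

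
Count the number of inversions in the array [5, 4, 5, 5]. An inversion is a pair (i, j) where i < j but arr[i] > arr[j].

Finding inversions in [5, 4, 5, 5]:

(0, 1): arr[0]=5 > arr[1]=4

Total inversions: 1

The array has 1 inversion(s): (0,1). Each pair (i,j) satisfies i < j and arr[i] > arr[j].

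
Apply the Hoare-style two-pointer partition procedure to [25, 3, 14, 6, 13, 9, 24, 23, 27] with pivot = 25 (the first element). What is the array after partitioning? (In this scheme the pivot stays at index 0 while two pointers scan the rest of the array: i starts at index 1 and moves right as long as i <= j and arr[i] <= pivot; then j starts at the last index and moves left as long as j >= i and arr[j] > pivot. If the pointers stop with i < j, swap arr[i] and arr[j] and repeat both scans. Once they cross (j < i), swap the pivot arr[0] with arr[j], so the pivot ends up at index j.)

Hoare-style two-pointer partition with pivot = 25:

Initial array: [25, 3, 14, 6, 13, 9, 24, 23, 27]

Pointers start at i = 1, j = 8.
i ends at 8, j ends at 7: the pointers have crossed (j < i), so scanning stops.

Swap pivot arr[0] with arr[7] to place pivot at position 7: [23, 3, 14, 6, 13, 9, 24, 25, 27]
Pivot position: 7

After partitioning with pivot 25, the array becomes [23, 3, 14, 6, 13, 9, 24, 25, 27]. The pivot is placed at index 7. All elements to the left of the pivot are <= 25, and all elements to the right are > 25.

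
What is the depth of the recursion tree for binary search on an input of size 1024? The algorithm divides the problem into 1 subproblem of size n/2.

For divide and conquer with division factor 2:

Problem sizes at each level:
Level 0: 1024
Level 1: 512
Level 2: 256
Level 3: 128
Level 4: 64
Level 5: 32
Level 6: 16
Level 7: 8
Level 8: 4
Level 9: 2
Level 10: 1

The root is level 0 and the size-1 base case is level 10 (the tree spans levels 0 through 10, i.e. 11 levels counting the root), so the depth is the number of divisions: log_2(1024) = 10

The recursion tree depth is log_2(1024) = 10. At each level, the problem size is divided by 2, so it takes 10 divisions to reduce to a base case of size 1. The algorithm makes 1 recursive call at each level.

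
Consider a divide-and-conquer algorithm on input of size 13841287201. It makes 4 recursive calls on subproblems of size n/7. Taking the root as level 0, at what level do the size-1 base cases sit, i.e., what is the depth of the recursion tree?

For divide and conquer with division factor 7:

Problem sizes at each level:
Level 0: 13841287201
Level 1: 1977326743
Level 2: 282475249
Level 3: 40353607
Level 4: 5764801
Level 5: 823543
Level 6: 117649
Level 7: 16807
Level 8: 2401
Level 9: 343
Level 10: 49
Level 11: 7
Level 12: 1

The root is level 0 and the size-1 base case is level 12 (the tree spans levels 0 through 12, i.e. 13 levels counting the root), so the depth is the number of divisions: log_7(13841287201) = 12

The recursion tree depth is log_7(13841287201) = 12. At each level, the problem size is divided by 7, so it takes 12 divisions to reduce to a base case of size 1. The algorithm makes 4 recursive calls at each level.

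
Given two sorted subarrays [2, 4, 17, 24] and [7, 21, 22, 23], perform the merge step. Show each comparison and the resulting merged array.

Merging process:

Compare 2 vs 7: take 2 from left. Merged: [2]
Compare 4 vs 7: take 4 from left. Merged: [2, 4]
Compare 17 vs 7: take 7 from right. Merged: [2, 4, 7]
Compare 17 vs 21: take 17 from left. Merged: [2, 4, 7, 17]
Compare 24 vs 21: take 21 from right. Merged: [2, 4, 7, 17, 21]
Compare 24 vs 22: take 22 from right. Merged: [2, 4, 7, 17, 21, 22]
Compare 24 vs 23: take 23 from right. Merged: [2, 4, 7, 17, 21, 22, 23]
Append remaining from left: [24]. Merged: [2, 4, 7, 17, 21, 22, 23, 24]

Final merged array: [2, 4, 7, 17, 21, 22, 23, 24]
Total comparisons: 7

The merged array is [2, 4, 7, 17, 21, 22, 23, 24], requiring 7 comparisons. The merge step runs in O(n) time where n is the total number of elements.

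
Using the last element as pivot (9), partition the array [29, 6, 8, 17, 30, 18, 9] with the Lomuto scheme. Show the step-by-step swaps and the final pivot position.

Lomuto partition with pivot = 9:

Initial array: [29, 6, 8, 17, 30, 18, 9]

arr[0]=29 > 9: no swap
arr[1]=6 <= 9: swap with position 0, array becomes [6, 29, 8, 17, 30, 18, 9]
arr[2]=8 <= 9: swap with position 1, array becomes [6, 8, 29, 17, 30, 18, 9]
arr[3]=17 > 9: no swap
arr[4]=30 > 9: no swap
arr[5]=18 > 9: no swap

Place pivot at position 2: [6, 8, 9, 17, 30, 18, 29]
Pivot position: 2

After partitioning with pivot 9, the array becomes [6, 8, 9, 17, 30, 18, 29]. The pivot is placed at index 2. All elements to the left of the pivot are <= 9, and all elements to the right are > 9.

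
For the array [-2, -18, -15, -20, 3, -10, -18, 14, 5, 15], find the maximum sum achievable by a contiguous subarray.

Using Kadane's algorithm on [-2, -18, -15, -20, 3, -10, -18, 14, 5, 15]:

Scanning through the array:
Position 1 (value -18): max_ending_here = -18, max_so_far = -2
Position 2 (value -15): max_ending_here = -15, max_so_far = -2
Position 3 (value -20): max_ending_here = -20, max_so_far = -2
Position 4 (value 3): max_ending_here = 3, max_so_far = 3
Position 5 (value -10): max_ending_here = -7, max_so_far = 3
Position 6 (value -18): max_ending_here = -18, max_so_far = 3
Position 7 (value 14): max_ending_here = 14, max_so_far = 14
Position 8 (value 5): max_ending_here = 19, max_so_far = 19
Position 9 (value 15): max_ending_here = 34, max_so_far = 34

Maximum subarray: [14, 5, 15]
Maximum sum: 34

The maximum subarray is [14, 5, 15] with sum 34. This subarray runs from index 7 to index 9.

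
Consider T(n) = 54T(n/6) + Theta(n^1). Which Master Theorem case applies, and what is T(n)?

Master Theorem for T(n) = 54T(n/6) + O(n^1):

a = 54, b = 6, c = 1
log_b(a) = log_6(54) = 2.2263

Case 1: c = 1 < log_6(54) = 2.2263
T(n) = O(n^(log_6 54))

For T(n) = 54T(n/6) + O(n^1): log_6(54) = 2.2263. This is Case 1 of the Master Theorem (c < log_b(a), work dominated by leaves), giving O(n^(log_6 54)).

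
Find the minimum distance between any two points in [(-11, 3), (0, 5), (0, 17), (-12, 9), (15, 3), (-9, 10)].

Computing all pairwise distances among 6 points:

d((-11, 3), (0, 5)) = 11.1803
d((-11, 3), (0, 17)) = 17.8045
d((-11, 3), (-12, 9)) = 6.0828
d((-11, 3), (15, 3)) = 26.0
d((-11, 3), (-9, 10)) = 7.2801
d((0, 5), (0, 17)) = 12.0
d((0, 5), (-12, 9)) = 12.6491
d((0, 5), (15, 3)) = 15.1327
d((0, 5), (-9, 10)) = 10.2956
d((0, 17), (-12, 9)) = 14.4222
d((0, 17), (15, 3)) = 20.5183
d((0, 17), (-9, 10)) = 11.4018
d((-12, 9), (15, 3)) = 27.6586
d((-12, 9), (-9, 10)) = 3.1623 <-- minimum
d((15, 3), (-9, 10)) = 25.0

Closest pair: (-12, 9) and (-9, 10) with distance 3.1623

The closest pair is (-12, 9) and (-9, 10) with Euclidean distance 3.1623. For 6 points, brute-force pairwise comparison is shown above. For large n, the divide-and-conquer algorithm (sort by x, recurse on halves, check the dividing strip) achieves O(n log n).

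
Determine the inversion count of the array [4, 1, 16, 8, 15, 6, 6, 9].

Finding inversions in [4, 1, 16, 8, 15, 6, 6, 9]:

(0, 1): arr[0]=4 > arr[1]=1
(2, 3): arr[2]=16 > arr[3]=8
(2, 4): arr[2]=16 > arr[4]=15
(2, 5): arr[2]=16 > arr[5]=6
(2, 6): arr[2]=16 > arr[6]=6
(2, 7): arr[2]=16 > arr[7]=9
(3, 5): arr[3]=8 > arr[5]=6
(3, 6): arr[3]=8 > arr[6]=6
(4, 5): arr[4]=15 > arr[5]=6
(4, 6): arr[4]=15 > arr[6]=6
(4, 7): arr[4]=15 > arr[7]=9

Total inversions: 11

The array has 11 inversion(s): (0,1), (2,3), (2,4), (2,5), (2,6), (2,7), (3,5), (3,6), (4,5), (4,6), (4,7). Each pair (i,j) satisfies i < j and arr[i] > arr[j].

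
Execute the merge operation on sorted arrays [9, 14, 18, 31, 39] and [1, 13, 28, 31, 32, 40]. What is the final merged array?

Merging process:

Compare 9 vs 1: take 1 from right. Merged: [1]
Compare 9 vs 13: take 9 from left. Merged: [1, 9]
Compare 14 vs 13: take 13 from right. Merged: [1, 9, 13]
Compare 14 vs 28: take 14 from left. Merged: [1, 9, 13, 14]
Compare 18 vs 28: take 18 from left. Merged: [1, 9, 13, 14, 18]
Compare 31 vs 28: take 28 from right. Merged: [1, 9, 13, 14, 18, 28]
Compare 31 vs 31: take 31 from left. Merged: [1, 9, 13, 14, 18, 28, 31]
Compare 39 vs 31: take 31 from right. Merged: [1, 9, 13, 14, 18, 28, 31, 31]
Compare 39 vs 32: take 32 from right. Merged: [1, 9, 13, 14, 18, 28, 31, 31, 32]
Compare 39 vs 40: take 39 from left. Merged: [1, 9, 13, 14, 18, 28, 31, 31, 32, 39]
Append remaining from right: [40]. Merged: [1, 9, 13, 14, 18, 28, 31, 31, 32, 39, 40]

Final merged array: [1, 9, 13, 14, 18, 28, 31, 31, 32, 39, 40]
Total comparisons: 10

The merged array is [1, 9, 13, 14, 18, 28, 31, 31, 32, 39, 40], requiring 10 comparisons. The merge step runs in O(n) time where n is the total number of elements.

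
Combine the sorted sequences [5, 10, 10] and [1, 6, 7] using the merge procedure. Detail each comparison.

Merging process:

Compare 5 vs 1: take 1 from right. Merged: [1]
Compare 5 vs 6: take 5 from left. Merged: [1, 5]
Compare 10 vs 6: take 6 from right. Merged: [1, 5, 6]
Compare 10 vs 7: take 7 from right. Merged: [1, 5, 6, 7]
Append remaining from left: [10, 10]. Merged: [1, 5, 6, 7, 10, 10]

Final merged array: [1, 5, 6, 7, 10, 10]
Total comparisons: 4

The merged array is [1, 5, 6, 7, 10, 10], requiring 4 comparisons. The merge step runs in O(n) time where n is the total number of elements.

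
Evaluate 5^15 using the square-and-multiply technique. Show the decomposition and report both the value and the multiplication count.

Computing 5^15 by squaring (build up from 5^1; each line after the first costs one multiplication):

5^1 = 5
5^2 = (5^1)^2 = 5^2 = 25
5^3 = 5 * 5^2 = 5 * 25 = 125
5^6 = (5^3)^2 = 125^2 = 15625
5^7 = 5 * 5^6 = 5 * 15625 = 78125
5^14 = (5^7)^2 = 78125^2 = 6103515625
5^15 = 5 * 5^14 = 5 * 6103515625 = 30517578125

Result: 30517578125
Multiplications needed: 6 (6 lines after 5^1)

5^15 = 30517578125. Using exponentiation by squaring, this requires 6 multiplications. The key idea: if the exponent is even, square the half-power; if odd, multiply by the base once.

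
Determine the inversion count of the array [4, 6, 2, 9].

Finding inversions in [4, 6, 2, 9]:

(0, 2): arr[0]=4 > arr[2]=2
(1, 2): arr[1]=6 > arr[2]=2

Total inversions: 2

The array has 2 inversion(s): (0,2), (1,2). Each pair (i,j) satisfies i < j and arr[i] > arr[j].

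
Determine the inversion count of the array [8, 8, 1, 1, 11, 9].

Finding inversions in [8, 8, 1, 1, 11, 9]:

(0, 2): arr[0]=8 > arr[2]=1
(0, 3): arr[0]=8 > arr[3]=1
(1, 2): arr[1]=8 > arr[2]=1
(1, 3): arr[1]=8 > arr[3]=1
(4, 5): arr[4]=11 > arr[5]=9

Total inversions: 5

The array has 5 inversion(s): (0,2), (0,3), (1,2), (1,3), (4,5). Each pair (i,j) satisfies i < j and arr[i] > arr[j].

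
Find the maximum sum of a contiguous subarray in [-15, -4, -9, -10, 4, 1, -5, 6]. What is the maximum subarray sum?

Using Kadane's algorithm on [-15, -4, -9, -10, 4, 1, -5, 6]:

Scanning through the array:
Position 1 (value -4): max_ending_here = -4, max_so_far = -4
Position 2 (value -9): max_ending_here = -9, max_so_far = -4
Position 3 (value -10): max_ending_here = -10, max_so_far = -4
Position 4 (value 4): max_ending_here = 4, max_so_far = 4
Position 5 (value 1): max_ending_here = 5, max_so_far = 5
Position 6 (value -5): max_ending_here = 0, max_so_far = 5
Position 7 (value 6): max_ending_here = 6, max_so_far = 6

Maximum subarray: [4, 1, -5, 6]
Maximum sum: 6

The maximum subarray is [4, 1, -5, 6] with sum 6. This subarray runs from index 4 to index 7.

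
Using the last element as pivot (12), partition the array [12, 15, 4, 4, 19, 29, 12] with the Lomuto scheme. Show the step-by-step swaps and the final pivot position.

Lomuto partition with pivot = 12:

Initial array: [12, 15, 4, 4, 19, 29, 12]

arr[0]=12 <= 12: swap with position 0, array becomes [12, 15, 4, 4, 19, 29, 12]
arr[1]=15 > 12: no swap
arr[2]=4 <= 12: swap with position 1, array becomes [12, 4, 15, 4, 19, 29, 12]
arr[3]=4 <= 12: swap with position 2, array becomes [12, 4, 4, 15, 19, 29, 12]
arr[4]=19 > 12: no swap
arr[5]=29 > 12: no swap

Place pivot at position 3: [12, 4, 4, 12, 19, 29, 15]
Pivot position: 3

After partitioning with pivot 12, the array becomes [12, 4, 4, 12, 19, 29, 15]. The pivot is placed at index 3. All elements to the left of the pivot are <= 12, and all elements to the right are > 12.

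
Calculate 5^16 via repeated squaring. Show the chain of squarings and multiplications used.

Computing 5^16 by squaring (build up from 5^1; each line after the first costs one multiplication):

5^1 = 5
5^2 = (5^1)^2 = 5^2 = 25
5^4 = (5^2)^2 = 25^2 = 625
5^8 = (5^4)^2 = 625^2 = 390625
5^16 = (5^8)^2 = 390625^2 = 152587890625

Result: 152587890625
Multiplications needed: 4 (4 lines after 5^1)

5^16 = 152587890625. Using exponentiation by squaring, this requires 4 multiplications. The key idea: if the exponent is even, square the half-power; if odd, multiply by the base once.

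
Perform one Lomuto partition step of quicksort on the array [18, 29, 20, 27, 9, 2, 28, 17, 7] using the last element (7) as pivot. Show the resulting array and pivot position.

Lomuto partition with pivot = 7:

Initial array: [18, 29, 20, 27, 9, 2, 28, 17, 7]

arr[0]=18 > 7: no swap
arr[1]=29 > 7: no swap
arr[2]=20 > 7: no swap
arr[3]=27 > 7: no swap
arr[4]=9 > 7: no swap
arr[5]=2 <= 7: swap with position 0, array becomes [2, 29, 20, 27, 9, 18, 28, 17, 7]
arr[6]=28 > 7: no swap
arr[7]=17 > 7: no swap

Place pivot at position 1: [2, 7, 20, 27, 9, 18, 28, 17, 29]
Pivot position: 1

After partitioning with pivot 7, the array becomes [2, 7, 20, 27, 9, 18, 28, 17, 29]. The pivot is placed at index 1. All elements to the left of the pivot are <= 7, and all elements to the right are > 7.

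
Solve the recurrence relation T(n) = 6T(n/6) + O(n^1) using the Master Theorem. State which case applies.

Master Theorem for T(n) = 6T(n/6) + O(n^1):

a = 6, b = 6, c = 1
log_b(a) = log_6(6) = 1.0000

Case 2: c = 1 = log_6(6) = 1.0000
T(n) = O(n^1 log n) = O(n log n)

For T(n) = 6T(n/6) + O(n^1): log_6(6) = 1.0000. This is Case 2 of the Master Theorem (c = log_b(a), equal work at all levels), giving O(n log n).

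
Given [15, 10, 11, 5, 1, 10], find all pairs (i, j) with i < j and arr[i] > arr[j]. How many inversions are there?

Finding inversions in [15, 10, 11, 5, 1, 10]:

(0, 1): arr[0]=15 > arr[1]=10
(0, 2): arr[0]=15 > arr[2]=11
(0, 3): arr[0]=15 > arr[3]=5
(0, 4): arr[0]=15 > arr[4]=1
(0, 5): arr[0]=15 > arr[5]=10
(1, 3): arr[1]=10 > arr[3]=5
(1, 4): arr[1]=10 > arr[4]=1
(2, 3): arr[2]=11 > arr[3]=5
(2, 4): arr[2]=11 > arr[4]=1
(2, 5): arr[2]=11 > arr[5]=10
(3, 4): arr[3]=5 > arr[4]=1

Total inversions: 11

The array has 11 inversion(s): (0,1), (0,2), (0,3), (0,4), (0,5), (1,3), (1,4), (2,3), (2,4), (2,5), (3,4). Each pair (i,j) satisfies i < j and arr[i] > arr[j].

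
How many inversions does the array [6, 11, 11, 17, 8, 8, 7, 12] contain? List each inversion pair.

Finding inversions in [6, 11, 11, 17, 8, 8, 7, 12]:

(1, 4): arr[1]=11 > arr[4]=8
(1, 5): arr[1]=11 > arr[5]=8
(1, 6): arr[1]=11 > arr[6]=7
(2, 4): arr[2]=11 > arr[4]=8
(2, 5): arr[2]=11 > arr[5]=8
(2, 6): arr[2]=11 > arr[6]=7
(3, 4): arr[3]=17 > arr[4]=8
(3, 5): arr[3]=17 > arr[5]=8
(3, 6): arr[3]=17 > arr[6]=7
(3, 7): arr[3]=17 > arr[7]=12
(4, 6): arr[4]=8 > arr[6]=7
(5, 6): arr[5]=8 > arr[6]=7

Total inversions: 12

The array has 12 inversion(s): (1,4), (1,5), (1,6), (2,4), (2,5), (2,6), (3,4), (3,5), (3,6), (3,7), (4,6), (5,6). Each pair (i,j) satisfies i < j and arr[i] > arr[j].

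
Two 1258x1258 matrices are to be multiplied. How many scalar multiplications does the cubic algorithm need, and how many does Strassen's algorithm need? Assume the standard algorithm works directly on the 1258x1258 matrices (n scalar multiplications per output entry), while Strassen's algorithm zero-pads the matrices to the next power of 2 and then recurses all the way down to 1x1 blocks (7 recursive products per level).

Matrix multiplication for 1258x1258 matrices:

Strassen's algorithm requires power-of-2 dimensions. Pad 1258x1258 to 2048x2048 (next power of 2).

Standard algorithm: 1258^3 = 1990865512 multiplications
Strassen's algorithm: 7^(log2(2048)) = 7^11 = 1977326743 multiplications
Savings: 1990865512 - 1977326743 = 13538769 multiplications

Standard: 1990865512 multiplications (1258^3). Strassen: 1977326743 multiplications (7^11, after padding to 2048x2048). Strassen reduces 8 recursive multiplications to 7 at each level.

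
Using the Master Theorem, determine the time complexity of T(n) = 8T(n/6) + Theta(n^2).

Master Theorem for T(n) = 8T(n/6) + O(n^2):

a = 8, b = 6, c = 2
log_b(a) = log_6(8) = 1.1606

Case 3: c = 2 > log_6(8) = 1.1606
T(n) = O(n^2) = O(n^2)

For T(n) = 8T(n/6) + O(n^2): log_6(8) = 1.1606. This is Case 3 of the Master Theorem (c > log_b(a), work dominated by root), giving O(n^2).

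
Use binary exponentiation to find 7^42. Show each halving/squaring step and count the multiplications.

Computing 7^42 by squaring (build up from 7^1; each line after the first costs one multiplication):

7^1 = 7
7^2 = (7^1)^2 = 7^2 = 49
7^4 = (7^2)^2 = 49^2 = 2401
7^5 = 7 * 7^4 = 7 * 2401 = 16807
7^10 = (7^5)^2 = 16807^2 = 282475249
7^20 = (7^10)^2 = 282475249^2 = 79792266297612001
7^21 = 7 * 7^20 = 7 * 79792266297612001 = 558545864083284007
7^42 = (7^21)^2 = 558545864083284007^2 = 311973482284542371301330321821976049

Result: 311973482284542371301330321821976049
Multiplications needed: 7 (7 lines after 7^1)

7^42 = 311973482284542371301330321821976049. Using exponentiation by squaring, this requires 7 multiplications. The key idea: if the exponent is even, square the half-power; if odd, multiply by the base once.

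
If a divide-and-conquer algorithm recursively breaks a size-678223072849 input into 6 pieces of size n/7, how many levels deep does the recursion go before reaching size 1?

For divide and conquer with division factor 7:

Problem sizes at each level:
Level 0: 678223072849
Level 1: 96889010407
Level 2: 13841287201
Level 3: 1977326743
Level 4: 282475249
Level 5: 40353607
Level 6: 5764801
Level 7: 823543
Level 8: 117649
Level 9: 16807
Level 10: 2401
Level 11: 343
Level 12: 49
Level 13: 7
Level 14: 1

The root is level 0 and the size-1 base case is level 14 (the tree spans levels 0 through 14, i.e. 15 levels counting the root), so the depth is the number of divisions: log_7(678223072849) = 14

The recursion tree depth is log_7(678223072849) = 14. At each level, the problem size is divided by 7, so it takes 14 divisions to reduce to a base case of size 1. The algorithm makes 6 recursive calls at each level.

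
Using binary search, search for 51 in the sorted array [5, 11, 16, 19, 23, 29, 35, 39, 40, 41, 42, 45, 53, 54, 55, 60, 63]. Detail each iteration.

Binary search for 51 in [5, 11, 16, 19, 23, 29, 35, 39, 40, 41, 42, 45, 53, 54, 55, 60, 63]:

lo=0, hi=16, mid=8, arr[mid]=40 -> 40 < 51, search right half
lo=9, hi=16, mid=12, arr[mid]=53 -> 53 > 51, search left half
lo=9, hi=11, mid=10, arr[mid]=42 -> 42 < 51, search right half
lo=11, hi=11, mid=11, arr[mid]=45 -> 45 < 51, search right half
lo=12 > hi=11, target 51 not found

Binary search determines that 51 is not in the array after 4 comparisons. The search space was exhausted without finding the target.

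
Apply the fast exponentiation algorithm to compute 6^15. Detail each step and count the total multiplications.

Computing 6^15 by squaring (build up from 6^1; each line after the first costs one multiplication):

6^1 = 6
6^2 = (6^1)^2 = 6^2 = 36
6^3 = 6 * 6^2 = 6 * 36 = 216
6^6 = (6^3)^2 = 216^2 = 46656
6^7 = 6 * 6^6 = 6 * 46656 = 279936
6^14 = (6^7)^2 = 279936^2 = 78364164096
6^15 = 6 * 6^14 = 6 * 78364164096 = 470184984576

Result: 470184984576
Multiplications needed: 6 (6 lines after 6^1)

6^15 = 470184984576. Using exponentiation by squaring, this requires 6 multiplications. The key idea: if the exponent is even, square the half-power; if odd, multiply by the base once.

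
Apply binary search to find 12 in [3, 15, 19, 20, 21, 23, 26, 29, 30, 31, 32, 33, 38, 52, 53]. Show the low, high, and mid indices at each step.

Binary search for 12 in [3, 15, 19, 20, 21, 23, 26, 29, 30, 31, 32, 33, 38, 52, 53]:

lo=0, hi=14, mid=7, arr[mid]=29 -> 29 > 12, search left half
lo=0, hi=6, mid=3, arr[mid]=20 -> 20 > 12, search left half
lo=0, hi=2, mid=1, arr[mid]=15 -> 15 > 12, search left half
lo=0, hi=0, mid=0, arr[mid]=3 -> 3 < 12, search right half
lo=1 > hi=0, target 12 not found

Binary search determines that 12 is not in the array after 4 comparisons. The search space was exhausted without finding the target.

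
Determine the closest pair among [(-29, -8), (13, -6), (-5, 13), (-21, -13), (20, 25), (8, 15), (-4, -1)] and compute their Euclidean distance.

Computing all pairwise distances among 7 points:

d((-29, -8), (13, -6)) = 42.0476
d((-29, -8), (-5, 13)) = 31.8904
d((-29, -8), (-21, -13)) = 9.434 <-- minimum
d((-29, -8), (20, 25)) = 59.0762
d((-29, -8), (8, 15)) = 43.566
d((-29, -8), (-4, -1)) = 25.9615
d((13, -6), (-5, 13)) = 26.1725
d((13, -6), (-21, -13)) = 34.7131
d((13, -6), (20, 25)) = 31.7805
d((13, -6), (8, 15)) = 21.587
d((13, -6), (-4, -1)) = 17.72
d((-5, 13), (-21, -13)) = 30.5287
d((-5, 13), (20, 25)) = 27.7308
d((-5, 13), (8, 15)) = 13.1529
d((-5, 13), (-4, -1)) = 14.0357
d((-21, -13), (20, 25)) = 55.9017
d((-21, -13), (8, 15)) = 40.3113
d((-21, -13), (-4, -1)) = 20.8087
d((20, 25), (8, 15)) = 15.6205
d((20, 25), (-4, -1)) = 35.3836
d((8, 15), (-4, -1)) = 20.0

Closest pair: (-29, -8) and (-21, -13) with distance 9.434

The closest pair is (-29, -8) and (-21, -13) with Euclidean distance 9.434. For 7 points, brute-force pairwise comparison is shown above. For large n, the divide-and-conquer algorithm (sort by x, recurse on halves, check the dividing strip) achieves O(n log n).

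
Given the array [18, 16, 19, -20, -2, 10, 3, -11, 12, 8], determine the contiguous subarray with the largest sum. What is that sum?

Using Kadane's algorithm on [18, 16, 19, -20, -2, 10, 3, -11, 12, 8]:

Scanning through the array:
Position 1 (value 16): max_ending_here = 34, max_so_far = 34
Position 2 (value 19): max_ending_here = 53, max_so_far = 53
Position 3 (value -20): max_ending_here = 33, max_so_far = 53
Position 4 (value -2): max_ending_here = 31, max_so_far = 53
Position 5 (value 10): max_ending_here = 41, max_so_far = 53
Position 6 (value 3): max_ending_here = 44, max_so_far = 53
Position 7 (value -11): max_ending_here = 33, max_so_far = 53
Position 8 (value 12): max_ending_here = 45, max_so_far = 53
Position 9 (value 8): max_ending_here = 53, max_so_far = 53

Maximum subarray: [18, 16, 19]
Maximum sum: 53

The maximum subarray is [18, 16, 19] with sum 53. This subarray runs from index 0 to index 2.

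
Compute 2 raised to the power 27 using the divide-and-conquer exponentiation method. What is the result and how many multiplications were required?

Computing 2^27 by squaring (build up from 2^1; each line after the first costs one multiplication):

2^1 = 2
2^2 = (2^1)^2 = 2^2 = 4
2^3 = 2 * 2^2 = 2 * 4 = 8
2^6 = (2^3)^2 = 8^2 = 64
2^12 = (2^6)^2 = 64^2 = 4096
2^13 = 2 * 2^12 = 2 * 4096 = 8192
2^26 = (2^13)^2 = 8192^2 = 67108864
2^27 = 2 * 2^26 = 2 * 67108864 = 134217728

Result: 134217728
Multiplications needed: 7 (7 lines after 2^1)

2^27 = 134217728. Using exponentiation by squaring, this requires 7 multiplications. The key idea: if the exponent is even, square the half-power; if odd, multiply by the base once.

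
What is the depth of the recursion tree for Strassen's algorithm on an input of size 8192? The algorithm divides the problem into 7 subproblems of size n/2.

For divide and conquer with division factor 2:

Problem sizes at each level:
Level 0: 8192
Level 1: 4096
Level 2: 2048
Level 3: 1024
Level 4: 512
Level 5: 256
Level 6: 128
Level 7: 64
Level 8: 32
Level 9: 16
Level 10: 8
Level 11: 4
Level 12: 2
Level 13: 1

The root is level 0 and the size-1 base case is level 13 (the tree spans levels 0 through 13, i.e. 14 levels counting the root), so the depth is the number of divisions: log_2(8192) = 13

The recursion tree depth is log_2(8192) = 13. At each level, the problem size is divided by 2, so it takes 13 divisions to reduce to a base case of size 1. The algorithm makes 7 recursive calls at each level.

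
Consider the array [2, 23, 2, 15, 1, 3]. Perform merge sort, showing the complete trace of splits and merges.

Merge sort trace:

Split: [2, 23, 2, 15, 1, 3] -> [2, 23, 2] and [15, 1, 3]
  Split: [2, 23, 2] -> [2] and [23, 2]
    Split: [23, 2] -> [23] and [2]
    Merge: [23] + [2] -> [2, 23]
  Merge: [2] + [2, 23] -> [2, 2, 23]
  Split: [15, 1, 3] -> [15] and [1, 3]
    Split: [1, 3] -> [1] and [3]
    Merge: [1] + [3] -> [1, 3]
  Merge: [15] + [1, 3] -> [1, 3, 15]
Merge: [2, 2, 23] + [1, 3, 15] -> [1, 2, 2, 3, 15, 23]

Final sorted array: [1, 2, 2, 3, 15, 23]

The merge sort proceeds by recursively splitting the array and merging sorted halves.
After all merges, the sorted array is [1, 2, 2, 3, 15, 23].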